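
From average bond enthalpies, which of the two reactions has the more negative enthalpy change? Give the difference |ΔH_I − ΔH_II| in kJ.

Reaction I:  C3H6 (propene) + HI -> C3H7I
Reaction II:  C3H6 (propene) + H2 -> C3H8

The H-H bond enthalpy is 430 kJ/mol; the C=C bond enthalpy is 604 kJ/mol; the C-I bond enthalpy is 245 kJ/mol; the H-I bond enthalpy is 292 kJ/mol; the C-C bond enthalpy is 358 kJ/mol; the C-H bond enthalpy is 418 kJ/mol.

Reaction I:
  Bonds broken (reactants):
    C-C: 1 × 358 = 358
    C-H: 6 × 418 = 2508
    C=C: 1 × 604 = 604
    H-I: 1 × 292 = 292
    Σ(broken) = 3762 kJ
  Bonds formed (products):
    C-C: 2 × 358 = 716
    C-H: 7 × 418 = 2926
    C-I: 1 × 245 = 245
    Σ(formed) = 3887 kJ
  ΔH_I = 3762 − 3887 = −125 kJ
Reaction II:
  Bonds broken (reactants):
    C-C: 1 × 358 = 358
    C-H: 6 × 418 = 2508
    C=C: 1 × 604 = 604
    H-H: 1 × 430 = 430
    Σ(broken) = 3900 kJ
  Bonds formed (products):
    C-C: 2 × 358 = 716
    C-H: 8 × 418 = 3344
    Σ(formed) = 4060 kJ
  ΔH_II = 3900 − 4060 = −160 kJ
ΔH_I − ΔH_II = +35 kJ, so reaction II has the more negative ΔH; |ΔH_I − ΔH_II| = 35 kJ.

Reaction II, by 35 kJ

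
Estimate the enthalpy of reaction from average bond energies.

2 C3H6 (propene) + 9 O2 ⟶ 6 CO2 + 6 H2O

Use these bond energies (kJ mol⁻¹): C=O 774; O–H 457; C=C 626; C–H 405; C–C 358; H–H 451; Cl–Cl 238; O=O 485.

Bonds broken (reactants):
  C–C: 2 × 358 = 716
  C–H: 12 × 405 = 4860
  C=C: 2 × 626 = 1252
  O=O: 9 × 485 = 4365
  Σ(broken) = 11193 kJ
Bonds formed (products):
  C=O: 12 × 774 = 9288
  O–H: 12 × 457 = 5484
  Σ(formed) = 14772 kJ
ΔH = Σ(broken) − Σ(formed) = 11193 − 14772 = −3579 kJ

ΔH ≈ −3579 kJ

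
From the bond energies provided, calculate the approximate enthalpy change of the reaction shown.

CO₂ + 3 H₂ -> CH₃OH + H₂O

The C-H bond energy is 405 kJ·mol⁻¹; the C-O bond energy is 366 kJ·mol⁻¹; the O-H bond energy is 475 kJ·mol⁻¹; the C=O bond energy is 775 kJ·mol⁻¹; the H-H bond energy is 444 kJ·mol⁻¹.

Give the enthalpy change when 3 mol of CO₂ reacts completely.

ΔH = −372 kJ

Bonds broken (reactants):
  C=O: 2 × 775 = 1550
  H-H: 3 × 444 = 1332
  Σ(broken) = 2882 kJ
Bonds formed (products):
  C-H: 3 × 405 = 1215
  C-O: 1 × 366 = 366
  O-H: 3 × 475 = 1425
  Σ(formed) = 3006 kJ
ΔH = Σ(broken) − Σ(formed) = 2882 − 3006 = −124 kJ
For 3× the reaction as written: 3 × (−124) = −372 kJ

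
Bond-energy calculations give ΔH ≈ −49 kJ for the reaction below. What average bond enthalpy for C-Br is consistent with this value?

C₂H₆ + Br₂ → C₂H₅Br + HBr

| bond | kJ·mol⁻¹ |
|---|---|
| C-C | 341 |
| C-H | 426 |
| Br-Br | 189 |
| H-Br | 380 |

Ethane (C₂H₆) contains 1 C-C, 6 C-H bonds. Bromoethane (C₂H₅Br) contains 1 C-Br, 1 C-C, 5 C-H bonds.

Let D be the C-Br bond energy.
Σ(broken) = 1×189 + 1×341 + 6×426 = 3086
Σ(formed) = 1×D + 1×341 + 5×426 + 1×380 = 2851 + D
ΔH = Σ(broken) − Σ(formed) = (3086) − (2851 + D) = +235 − D
Setting this equal to −49 kJ gives D = 284 kJ/mol.

D(C-Br) ≈ 284 kJ/mol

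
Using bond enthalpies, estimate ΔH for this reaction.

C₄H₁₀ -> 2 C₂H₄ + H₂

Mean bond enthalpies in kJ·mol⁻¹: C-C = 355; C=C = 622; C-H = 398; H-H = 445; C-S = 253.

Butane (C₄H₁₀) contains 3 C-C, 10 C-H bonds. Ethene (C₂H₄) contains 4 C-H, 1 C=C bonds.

Bonds broken (reactants):
  C-C: 3 × 355 = 1065
  C-H: 10 × 398 = 3980
  Σ(broken) = 5045 kJ
Bonds formed (products):
  C-H: 8 × 398 = 3184
  C=C: 2 × 622 = 1244
  H-H: 1 × 445 = 445
  Σ(formed) = 4873 kJ
ΔH = Σ(broken) − Σ(formed) = 5045 − 4873 = +172 kJ

ΔH ≈ +172 kJ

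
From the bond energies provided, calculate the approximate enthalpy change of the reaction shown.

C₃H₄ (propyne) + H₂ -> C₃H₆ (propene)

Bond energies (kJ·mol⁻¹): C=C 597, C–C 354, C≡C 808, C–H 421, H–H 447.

Bonds broken (reactants):
  C≡C: 1 × 808 = 808
  C–C: 1 × 354 = 354
  C–H: 4 × 421 = 1684
  H–H: 1 × 447 = 447
  Σ(broken) = 3293 kJ
Bonds formed (products):
  C–C: 1 × 354 = 354
  C–H: 6 × 421 = 2526
  C=C: 1 × 597 = 597
  Σ(formed) = 3477 kJ
ΔH = Σ(broken) − Σ(formed) = 3293 − 3477 = −184 kJ

ΔH ≈ −184 kJ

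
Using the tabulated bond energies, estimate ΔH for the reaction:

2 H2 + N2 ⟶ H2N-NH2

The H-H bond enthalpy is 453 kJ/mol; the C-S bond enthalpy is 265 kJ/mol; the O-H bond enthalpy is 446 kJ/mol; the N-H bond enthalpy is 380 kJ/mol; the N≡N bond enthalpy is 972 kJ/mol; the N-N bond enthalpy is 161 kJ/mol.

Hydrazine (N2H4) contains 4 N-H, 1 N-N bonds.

ΔH ≈ +197 kJ

Bonds broken (reactants):
  H-H: 2 × 453 = 906
  N≡N: 1 × 972 = 972
  Σ(broken) = 1878 kJ
Bonds formed (products):
  N-H: 4 × 380 = 1520
  N-N: 1 × 161 = 161
  Σ(formed) = 1681 kJ
ΔH = Σ(broken) − Σ(formed) = 1878 − 1681 = +197 kJ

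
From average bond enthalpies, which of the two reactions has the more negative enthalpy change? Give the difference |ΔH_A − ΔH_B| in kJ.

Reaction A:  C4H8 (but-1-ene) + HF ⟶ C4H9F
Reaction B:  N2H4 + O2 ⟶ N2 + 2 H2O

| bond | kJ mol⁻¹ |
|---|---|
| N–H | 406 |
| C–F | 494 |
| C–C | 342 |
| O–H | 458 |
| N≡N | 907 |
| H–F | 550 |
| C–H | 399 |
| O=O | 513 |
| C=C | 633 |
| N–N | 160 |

Reaction B, by 390 kJ

Reaction A:
  Bonds broken (reactants):
    C–C: 2 × 342 = 684
    C–H: 8 × 399 = 3192
    C=C: 1 × 633 = 633
    H–F: 1 × 550 = 550
    Σ(broken) = 5059 kJ
  Bonds formed (products):
    C–C: 3 × 342 = 1026
    C–F: 1 × 494 = 494
    C–H: 9 × 399 = 3591
    Σ(formed) = 5111 kJ
  ΔH_A = 5059 − 5111 = −52 kJ
Reaction B:
  Bonds broken (reactants):
    N–H: 4 × 406 = 1624
    N–N: 1 × 160 = 160
    O=O: 1 × 513 = 513
    Σ(broken) = 2297 kJ
  Bonds formed (products):
    N≡N: 1 × 907 = 907
    O–H: 4 × 458 = 1832
    Σ(formed) = 2739 kJ
  ΔH_B = 2297 − 2739 = −442 kJ
ΔH_A − ΔH_B = +390 kJ, so reaction B has the more negative ΔH; |ΔH_A − ΔH_B| = 390 kJ.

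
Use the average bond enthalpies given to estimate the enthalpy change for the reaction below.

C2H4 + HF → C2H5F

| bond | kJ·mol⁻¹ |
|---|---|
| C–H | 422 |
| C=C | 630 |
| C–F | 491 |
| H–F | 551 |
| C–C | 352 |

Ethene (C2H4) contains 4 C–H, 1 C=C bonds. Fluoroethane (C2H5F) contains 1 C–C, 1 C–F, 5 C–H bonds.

Bonds broken (reactants):
  C–H: 4 × 422 = 1688
  C=C: 1 × 630 = 630
  H–F: 1 × 551 = 551
  Σ(broken) = 2869 kJ
Bonds formed (products):
  C–C: 1 × 352 = 352
  C–F: 1 × 491 = 491
  C–H: 5 × 422 = 2110
  Σ(formed) = 2953 kJ
ΔH = Σ(broken) − Σ(formed) = 2869 − 2953 = −84 kJ

ΔH ≈ −84 kJ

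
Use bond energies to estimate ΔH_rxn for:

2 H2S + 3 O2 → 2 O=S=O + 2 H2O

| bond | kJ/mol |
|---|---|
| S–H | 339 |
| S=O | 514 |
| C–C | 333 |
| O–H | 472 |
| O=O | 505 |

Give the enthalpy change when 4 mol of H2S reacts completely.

Bonds broken (reactants):
  O=O: 3 × 505 = 1515
  S–H: 4 × 339 = 1356
  Σ(broken) = 2871 kJ
Bonds formed (products):
  O–H: 4 × 472 = 1888
  S=O: 4 × 514 = 2056
  Σ(formed) = 3944 kJ
ΔH = Σ(broken) − Σ(formed) = 2871 − 3944 = −1073 kJ
For 2× the reaction as written: 2 × (−1073) = −2146 kJ

ΔH = −2146 kJ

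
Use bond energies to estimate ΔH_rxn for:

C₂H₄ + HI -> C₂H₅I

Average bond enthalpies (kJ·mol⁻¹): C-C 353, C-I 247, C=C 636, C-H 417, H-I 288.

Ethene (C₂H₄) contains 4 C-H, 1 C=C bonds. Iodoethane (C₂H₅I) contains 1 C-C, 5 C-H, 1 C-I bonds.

Bonds broken (reactants):
  C-H: 4 × 417 = 1668
  C=C: 1 × 636 = 636
  H-I: 1 × 288 = 288
  Σ(broken) = 2592 kJ
Bonds formed (products):
  C-C: 1 × 353 = 353
  C-H: 5 × 417 = 2085
  C-I: 1 × 247 = 247
  Σ(formed) = 2685 kJ
ΔH = Σ(broken) − Σ(formed) = 2592 − 2685 = −93 kJ

ΔH ≈ −93 kJ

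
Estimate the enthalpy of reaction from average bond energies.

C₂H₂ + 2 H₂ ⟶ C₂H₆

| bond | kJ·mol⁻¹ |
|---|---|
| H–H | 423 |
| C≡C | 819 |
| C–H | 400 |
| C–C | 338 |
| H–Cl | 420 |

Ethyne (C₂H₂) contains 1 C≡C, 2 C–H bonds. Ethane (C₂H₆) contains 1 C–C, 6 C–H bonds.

ΔH ≈ −273 kJ

Bonds broken (reactants):
  C≡C: 1 × 819 = 819
  C–H: 2 × 400 = 800
  H–H: 2 × 423 = 846
  Σ(broken) = 2465 kJ
Bonds formed (products):
  C–C: 1 × 338 = 338
  C–H: 6 × 400 = 2400
  Σ(formed) = 2738 kJ
ΔH = Σ(broken) − Σ(formed) = 2465 − 2738 = −273 kJ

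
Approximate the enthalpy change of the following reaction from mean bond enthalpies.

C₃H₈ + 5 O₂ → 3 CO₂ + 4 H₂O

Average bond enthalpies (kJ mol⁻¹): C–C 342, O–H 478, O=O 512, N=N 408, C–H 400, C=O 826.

ΔH ≈ −2336 kJ

Bonds broken (reactants):
  C–C: 2 × 342 = 684
  C–H: 8 × 400 = 3200
  O=O: 5 × 512 = 2560
  Σ(broken) = 6444 kJ
Bonds formed (products):
  C=O: 6 × 826 = 4956
  O–H: 8 × 478 = 3824
  Σ(formed) = 8780 kJ
ΔH = Σ(broken) − Σ(formed) = 6444 − 8780 = −2336 kJ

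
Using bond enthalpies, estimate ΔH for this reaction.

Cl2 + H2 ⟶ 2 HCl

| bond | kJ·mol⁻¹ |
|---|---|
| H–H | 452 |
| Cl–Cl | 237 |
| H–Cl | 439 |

ΔH ≈ −189 kJ

Bonds broken (reactants):
  Cl–Cl: 1 × 237 = 237
  H–H: 1 × 452 = 452
  Σ(broken) = 689 kJ
Bonds formed (products):
  H–Cl: 2 × 439 = 878
  Σ(formed) = 878 kJ
ΔH = Σ(broken) − Σ(formed) = 689 − 878 = −189 kJ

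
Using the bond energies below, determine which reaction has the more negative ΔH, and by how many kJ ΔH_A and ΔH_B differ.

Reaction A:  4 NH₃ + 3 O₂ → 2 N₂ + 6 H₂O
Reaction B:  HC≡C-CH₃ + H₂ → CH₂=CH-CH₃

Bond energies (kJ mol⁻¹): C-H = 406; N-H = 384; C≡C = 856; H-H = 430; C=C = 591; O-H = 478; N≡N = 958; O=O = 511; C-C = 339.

Reaction A, by 1394 kJ

Reaction A:
  Bonds broken (reactants):
    N-H: 12 × 384 = 4608
    O=O: 3 × 511 = 1533
    Σ(broken) = 6141 kJ
  Bonds formed (products):
    N≡N: 2 × 958 = 1916
    O-H: 12 × 478 = 5736
    Σ(formed) = 7652 kJ
  ΔH_A = 6141 − 7652 = −1511 kJ
Reaction B:
  Bonds broken (reactants):
    C≡C: 1 × 856 = 856
    C-C: 1 × 339 = 339
    C-H: 4 × 406 = 1624
    H-H: 1 × 430 = 430
    Σ(broken) = 3249 kJ
  Bonds formed (products):
    C-C: 1 × 339 = 339
    C-H: 6 × 406 = 2436
    C=C: 1 × 591 = 591
    Σ(formed) = 3366 kJ
  ΔH_B = 3249 − 3366 = −117 kJ
ΔH_A − ΔH_B = −1394 kJ, so reaction A has the more negative ΔH; |ΔH_A − ΔH_B| = 1394 kJ.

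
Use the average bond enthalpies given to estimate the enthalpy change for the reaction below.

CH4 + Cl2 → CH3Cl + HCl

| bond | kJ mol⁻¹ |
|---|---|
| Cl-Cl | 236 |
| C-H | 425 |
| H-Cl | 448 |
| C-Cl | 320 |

ΔH ≈ −107 kJ

Bonds broken (reactants):
  C-H: 4 × 425 = 1700
  Cl-Cl: 1 × 236 = 236
  Σ(broken) = 1936 kJ
Bonds formed (products):
  C-Cl: 1 × 320 = 320
  C-H: 3 × 425 = 1275
  H-Cl: 1 × 448 = 448
  Σ(formed) = 2043 kJ
ΔH = Σ(broken) − Σ(formed) = 1936 − 2043 = −107 kJ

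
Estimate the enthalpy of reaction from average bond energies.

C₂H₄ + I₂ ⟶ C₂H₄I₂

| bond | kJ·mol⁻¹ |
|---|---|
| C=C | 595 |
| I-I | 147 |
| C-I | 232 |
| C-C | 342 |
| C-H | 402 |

ΔH ≈ −64 kJ

Bonds broken (reactants):
  C-H: 4 × 402 = 1608
  C=C: 1 × 595 = 595
  I-I: 1 × 147 = 147
  Σ(broken) = 2350 kJ
Bonds formed (products):
  C-C: 1 × 342 = 342
  C-H: 4 × 402 = 1608
  C-I: 2 × 232 = 464
  Σ(formed) = 2414 kJ
ΔH = Σ(broken) − Σ(formed) = 2350 − 2414 = −64 kJ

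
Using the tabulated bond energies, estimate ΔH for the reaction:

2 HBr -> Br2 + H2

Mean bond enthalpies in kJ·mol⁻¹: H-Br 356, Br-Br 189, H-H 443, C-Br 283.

ΔH ≈ +80 kJ

Bonds broken (reactants):
  H-Br: 2 × 356 = 712
  Σ(broken) = 712 kJ
Bonds formed (products):
  Br-Br: 1 × 189 = 189
  H-H: 1 × 443 = 443
  Σ(formed) = 632 kJ
ΔH = Σ(broken) − Σ(formed) = 712 − 632 = +80 kJ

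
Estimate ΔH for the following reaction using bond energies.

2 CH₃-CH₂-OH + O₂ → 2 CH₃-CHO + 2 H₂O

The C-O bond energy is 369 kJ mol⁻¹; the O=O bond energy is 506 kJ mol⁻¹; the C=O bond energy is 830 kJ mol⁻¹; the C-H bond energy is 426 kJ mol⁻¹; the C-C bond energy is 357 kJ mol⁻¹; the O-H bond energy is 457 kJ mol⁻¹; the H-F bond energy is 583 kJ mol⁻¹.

Bonds broken (reactants):
  C-C: 2 × 357 = 714
  C-H: 10 × 426 = 4260
  C-O: 2 × 369 = 738
  O-H: 2 × 457 = 914
  O=O: 1 × 506 = 506
  Σ(broken) = 7132 kJ
Bonds formed (products):
  C-C: 2 × 357 = 714
  C-H: 8 × 426 = 3408
  C=O: 2 × 830 = 1660
  O-H: 4 × 457 = 1828
  Σ(formed) = 7610 kJ
ΔH = Σ(broken) − Σ(formed) = 7132 − 7610 = −478 kJ

ΔH ≈ −478 kJ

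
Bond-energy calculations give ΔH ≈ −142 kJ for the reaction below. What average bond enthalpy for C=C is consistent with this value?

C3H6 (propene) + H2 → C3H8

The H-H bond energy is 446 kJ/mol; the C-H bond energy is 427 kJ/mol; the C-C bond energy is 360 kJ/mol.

D(C=C) ≈ 626 kJ/mol

Let D be the C=C bond energy.
Σ(broken) = 1×360 + 6×427 + 1×D + 1×446 = 3368 + D
Σ(formed) = 2×360 + 8×427 = 4136
ΔH = Σ(broken) − Σ(formed) = (3368 + D) − (4136) = −768 + D
Setting this equal to −142 kJ gives D = 626 kJ/mol.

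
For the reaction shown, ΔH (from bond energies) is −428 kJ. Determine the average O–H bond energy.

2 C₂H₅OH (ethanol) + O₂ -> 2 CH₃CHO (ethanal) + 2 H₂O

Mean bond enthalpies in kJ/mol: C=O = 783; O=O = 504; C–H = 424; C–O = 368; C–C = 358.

Let D be the O–H bond energy.
Σ(broken) = 2×358 + 10×424 + 2×368 + 2×D + 1×504 = 6196 + 2D
Σ(formed) = 2×358 + 8×424 + 2×783 + 4×D = 5674 + 4D
ΔH = Σ(broken) − Σ(formed) = (6196 + 2D) − (5674 + 4D) = +522 − 2D
Setting this equal to −428 kJ gives 2D = 950, so D = 475 kJ/mol.

D(O–H) ≈ 475 kJ/mol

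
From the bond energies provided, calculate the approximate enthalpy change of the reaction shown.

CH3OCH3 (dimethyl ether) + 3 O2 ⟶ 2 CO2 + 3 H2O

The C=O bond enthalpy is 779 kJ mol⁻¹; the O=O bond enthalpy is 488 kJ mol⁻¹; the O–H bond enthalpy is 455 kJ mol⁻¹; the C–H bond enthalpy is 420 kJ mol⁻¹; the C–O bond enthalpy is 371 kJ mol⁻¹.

Bonds broken (reactants):
  C–H: 6 × 420 = 2520
  C–O: 2 × 371 = 742
  O=O: 3 × 488 = 1464
  Σ(broken) = 4726 kJ
Bonds formed (products):
  C=O: 4 × 779 = 3116
  O–H: 6 × 455 = 2730
  Σ(formed) = 5846 kJ
ΔH = Σ(broken) − Σ(formed) = 4726 − 5846 = −1120 kJ

ΔH ≈ −1120 kJ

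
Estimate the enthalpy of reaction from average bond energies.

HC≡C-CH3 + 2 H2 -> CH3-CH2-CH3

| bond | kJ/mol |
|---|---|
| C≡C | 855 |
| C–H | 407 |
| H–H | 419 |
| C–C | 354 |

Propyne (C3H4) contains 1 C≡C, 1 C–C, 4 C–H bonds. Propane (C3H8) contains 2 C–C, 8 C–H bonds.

Bonds broken (reactants):
  C≡C: 1 × 855 = 855
  C–C: 1 × 354 = 354
  C–H: 4 × 407 = 1628
  H–H: 2 × 419 = 838
  Σ(broken) = 3675 kJ
Bonds formed (products):
  C–C: 2 × 354 = 708
  C–H: 8 × 407 = 3256
  Σ(formed) = 3964 kJ
ΔH = Σ(broken) − Σ(formed) = 3675 − 3964 = −289 kJ

ΔH ≈ −289 kJ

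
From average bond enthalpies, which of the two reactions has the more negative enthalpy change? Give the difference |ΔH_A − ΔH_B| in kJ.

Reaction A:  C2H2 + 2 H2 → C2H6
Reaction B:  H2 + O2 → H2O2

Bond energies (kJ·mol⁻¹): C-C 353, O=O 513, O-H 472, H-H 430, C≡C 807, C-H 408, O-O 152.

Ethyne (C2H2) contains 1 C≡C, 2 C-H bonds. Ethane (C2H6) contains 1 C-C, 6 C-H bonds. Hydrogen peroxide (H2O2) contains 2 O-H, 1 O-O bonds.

Reaction A:
  Bonds broken (reactants):
    C≡C: 1 × 807 = 807
    C-H: 2 × 408 = 816
    H-H: 2 × 430 = 860
    Σ(broken) = 2483 kJ
  Bonds formed (products):
    C-C: 1 × 353 = 353
    C-H: 6 × 408 = 2448
    Σ(formed) = 2801 kJ
  ΔH_A = 2483 − 2801 = −318 kJ
Reaction B:
  Bonds broken (reactants):
    H-H: 1 × 430 = 430
    O=O: 1 × 513 = 513
    Σ(broken) = 943 kJ
  Bonds formed (products):
    O-H: 2 × 472 = 944
    O-O: 1 × 152 = 152
    Σ(formed) = 1096 kJ
  ΔH_B = 943 − 1096 = −153 kJ
ΔH_A − ΔH_B = −165 kJ, so reaction A has the more negative ΔH; |ΔH_A − ΔH_B| = 165 kJ.

Reaction A, by 165 kJ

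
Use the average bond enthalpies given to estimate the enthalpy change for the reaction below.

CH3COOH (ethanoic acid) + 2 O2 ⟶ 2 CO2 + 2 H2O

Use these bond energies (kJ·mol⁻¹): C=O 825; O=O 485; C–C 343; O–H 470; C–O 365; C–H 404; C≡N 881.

Bonds broken (reactants):
  C–C: 1 × 343 = 343
  C–H: 3 × 404 = 1212
  C–O: 1 × 365 = 365
  C=O: 1 × 825 = 825
  O–H: 1 × 470 = 470
  O=O: 2 × 485 = 970
  Σ(broken) = 4185 kJ
Bonds formed (products):
  C=O: 4 × 825 = 3300
  O–H: 4 × 470 = 1880
  Σ(formed) = 5180 kJ
ΔH = Σ(broken) − Σ(formed) = 4185 − 5180 = −995 kJ

ΔH ≈ −995 kJ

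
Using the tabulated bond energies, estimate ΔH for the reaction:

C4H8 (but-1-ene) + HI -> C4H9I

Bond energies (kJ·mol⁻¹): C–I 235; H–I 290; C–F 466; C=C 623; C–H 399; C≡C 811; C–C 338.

ΔH ≈ −59 kJ

Bonds broken (reactants):
  C–C: 2 × 338 = 676
  C–H: 8 × 399 = 3192
  C=C: 1 × 623 = 623
  H–I: 1 × 290 = 290
  Σ(broken) = 4781 kJ
Bonds formed (products):
  C–C: 3 × 338 = 1014
  C–H: 9 × 399 = 3591
  C–I: 1 × 235 = 235
  Σ(formed) = 4840 kJ
ΔH = Σ(broken) − Σ(formed) = 4781 − 4840 = −59 kJ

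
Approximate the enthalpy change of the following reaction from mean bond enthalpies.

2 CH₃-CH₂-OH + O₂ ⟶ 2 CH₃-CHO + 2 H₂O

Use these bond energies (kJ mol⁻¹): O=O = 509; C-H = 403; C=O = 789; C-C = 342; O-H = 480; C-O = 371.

Bonds broken (reactants):
  C-C: 2 × 342 = 684
  C-H: 10 × 403 = 4030
  C-O: 2 × 371 = 742
  O-H: 2 × 480 = 960
  O=O: 1 × 509 = 509
  Σ(broken) = 6925 kJ
Bonds formed (products):
  C-C: 2 × 342 = 684
  C-H: 8 × 403 = 3224
  C=O: 2 × 789 = 1578
  O-H: 4 × 480 = 1920
  Σ(formed) = 7406 kJ
ΔH = Σ(broken) − Σ(formed) = 6925 − 7406 = −481 kJ

ΔH ≈ −481 kJ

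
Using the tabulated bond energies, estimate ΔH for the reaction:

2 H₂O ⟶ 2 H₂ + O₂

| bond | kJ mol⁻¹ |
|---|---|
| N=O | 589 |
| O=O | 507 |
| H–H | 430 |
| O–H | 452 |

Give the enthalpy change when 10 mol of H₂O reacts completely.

Bonds broken (reactants):
  O–H: 4 × 452 = 1808
  Σ(broken) = 1808 kJ
Bonds formed (products):
  H–H: 2 × 430 = 860
  O=O: 1 × 507 = 507
  Σ(formed) = 1367 kJ
ΔH = Σ(broken) − Σ(formed) = 1808 − 1367 = +441 kJ
For 5× the reaction as written: 5 × (+441) = +2205 kJ

ΔH = +2205 kJ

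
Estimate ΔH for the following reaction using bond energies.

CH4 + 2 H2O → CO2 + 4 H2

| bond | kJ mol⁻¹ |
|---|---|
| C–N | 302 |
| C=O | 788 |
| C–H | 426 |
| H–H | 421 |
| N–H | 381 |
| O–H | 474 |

Bonds broken (reactants):
  C–H: 4 × 426 = 1704
  O–H: 4 × 474 = 1896
  Σ(broken) = 3600 kJ
Bonds formed (products):
  C=O: 2 × 788 = 1576
  H–H: 4 × 421 = 1684
  Σ(formed) = 3260 kJ
ΔH = Σ(broken) − Σ(formed) = 3600 − 3260 = +340 kJ

ΔH ≈ +340 kJ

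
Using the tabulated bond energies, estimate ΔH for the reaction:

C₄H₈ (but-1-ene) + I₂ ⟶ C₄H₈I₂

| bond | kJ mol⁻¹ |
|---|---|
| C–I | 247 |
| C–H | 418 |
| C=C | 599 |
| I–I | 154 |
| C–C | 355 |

Bonds broken (reactants):
  C–C: 2 × 355 = 710
  C–H: 8 × 418 = 3344
  C=C: 1 × 599 = 599
  I–I: 1 × 154 = 154
  Σ(broken) = 4807 kJ
Bonds formed (products):
  C–C: 3 × 355 = 1065
  C–H: 8 × 418 = 3344
  C–I: 2 × 247 = 494
  Σ(formed) = 4903 kJ
ΔH = Σ(broken) − Σ(formed) = 4807 − 4903 = −96 kJ

ΔH ≈ −96 kJ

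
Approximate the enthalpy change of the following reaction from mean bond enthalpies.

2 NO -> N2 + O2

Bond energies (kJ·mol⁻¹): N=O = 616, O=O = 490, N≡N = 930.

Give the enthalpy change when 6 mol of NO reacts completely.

Bonds broken (reactants):
  N=O: 2 × 616 = 1232
  Σ(broken) = 1232 kJ
Bonds formed (products):
  N≡N: 1 × 930 = 930
  O=O: 1 × 490 = 490
  Σ(formed) = 1420 kJ
ΔH = Σ(broken) − Σ(formed) = 1232 − 1420 = −188 kJ
For 3× the reaction as written: 3 × (−188) = −564 kJ

ΔH = −564 kJ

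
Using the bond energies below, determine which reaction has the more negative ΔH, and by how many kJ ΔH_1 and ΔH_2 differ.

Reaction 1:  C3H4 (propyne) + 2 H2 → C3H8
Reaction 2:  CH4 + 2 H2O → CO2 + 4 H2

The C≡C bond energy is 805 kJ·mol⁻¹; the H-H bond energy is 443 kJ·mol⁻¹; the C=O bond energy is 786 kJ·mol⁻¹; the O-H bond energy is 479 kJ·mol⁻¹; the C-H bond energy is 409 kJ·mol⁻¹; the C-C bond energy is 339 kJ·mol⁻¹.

Reaction 1:
  Bonds broken (reactants):
    C≡C: 1 × 805 = 805
    C-C: 1 × 339 = 339
    C-H: 4 × 409 = 1636
    H-H: 2 × 443 = 886
    Σ(broken) = 3666 kJ
  Bonds formed (products):
    C-C: 2 × 339 = 678
    C-H: 8 × 409 = 3272
    Σ(formed) = 3950 kJ
  ΔH_1 = 3666 − 3950 = −284 kJ
Reaction 2:
  Bonds broken (reactants):
    C-H: 4 × 409 = 1636
    O-H: 4 × 479 = 1916
    Σ(broken) = 3552 kJ
  Bonds formed (products):
    C=O: 2 × 786 = 1572
    H-H: 4 × 443 = 1772
    Σ(formed) = 3344 kJ
  ΔH_2 = 3552 − 3344 = +208 kJ
ΔH_1 − ΔH_2 = −492 kJ, so reaction 1 has the more negative ΔH; |ΔH_1 − ΔH_2| = 492 kJ.

Reaction 1, by 492 kJ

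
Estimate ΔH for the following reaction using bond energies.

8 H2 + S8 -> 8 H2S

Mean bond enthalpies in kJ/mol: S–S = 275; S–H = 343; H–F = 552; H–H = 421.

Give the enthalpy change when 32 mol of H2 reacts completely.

ΔH = +320 kJ

Bonds broken (reactants):
  H–H: 8 × 421 = 3368
  S–S: 8 × 275 = 2200
  Σ(broken) = 5568 kJ
Bonds formed (products):
  S–H: 16 × 343 = 5488
  Σ(formed) = 5488 kJ
ΔH = Σ(broken) − Σ(formed) = 5568 − 5488 = +80 kJ
For 4× the reaction as written: 4 × (+80) = +320 kJ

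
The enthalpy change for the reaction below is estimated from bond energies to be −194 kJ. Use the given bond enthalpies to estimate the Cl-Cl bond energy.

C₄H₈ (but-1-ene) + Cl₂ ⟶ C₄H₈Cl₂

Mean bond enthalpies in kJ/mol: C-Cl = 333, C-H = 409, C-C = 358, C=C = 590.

Let D be the Cl-Cl bond energy.
Σ(broken) = 2×358 + 8×409 + 1×590 + 1×D = 4578 + D
Σ(formed) = 3×358 + 2×333 + 8×409 = 5012
ΔH = Σ(broken) − Σ(formed) = (4578 + D) − (5012) = −434 + D
Setting this equal to −194 kJ gives D = 240 kJ/mol.

D(Cl-Cl) ≈ 240 kJ/mol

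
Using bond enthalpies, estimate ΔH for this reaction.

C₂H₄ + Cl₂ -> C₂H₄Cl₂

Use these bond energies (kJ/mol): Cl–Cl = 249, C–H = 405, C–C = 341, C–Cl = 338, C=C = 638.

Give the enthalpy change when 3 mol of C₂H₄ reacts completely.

ΔH = −390 kJ

Bonds broken (reactants):
  C–H: 4 × 405 = 1620
  C=C: 1 × 638 = 638
  Cl–Cl: 1 × 249 = 249
  Σ(broken) = 2507 kJ
Bonds formed (products):
  C–C: 1 × 341 = 341
  C–Cl: 2 × 338 = 676
  C–H: 4 × 405 = 1620
  Σ(formed) = 2637 kJ
ΔH = Σ(broken) − Σ(formed) = 2507 − 2637 = −130 kJ
For 3× the reaction as written: 3 × (−130) = −390 kJ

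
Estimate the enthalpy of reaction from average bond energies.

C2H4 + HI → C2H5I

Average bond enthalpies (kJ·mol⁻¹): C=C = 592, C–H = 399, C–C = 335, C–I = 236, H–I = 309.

ΔH ≈ −69 kJ

Bonds broken (reactants):
  C–H: 4 × 399 = 1596
  C=C: 1 × 592 = 592
  H–I: 1 × 309 = 309
  Σ(broken) = 2497 kJ
Bonds formed (products):
  C–C: 1 × 335 = 335
  C–H: 5 × 399 = 1995
  C–I: 1 × 236 = 236
  Σ(formed) = 2566 kJ
ΔH = Σ(broken) − Σ(formed) = 2497 − 2566 = −69 kJ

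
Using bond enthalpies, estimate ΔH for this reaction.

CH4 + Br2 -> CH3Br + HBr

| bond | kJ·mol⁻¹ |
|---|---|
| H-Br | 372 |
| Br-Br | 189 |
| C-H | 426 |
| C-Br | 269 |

ΔH ≈ −26 kJ

Bonds broken (reactants):
  Br-Br: 1 × 189 = 189
  C-H: 4 × 426 = 1704
  Σ(broken) = 1893 kJ
Bonds formed (products):
  C-Br: 1 × 269 = 269
  C-H: 3 × 426 = 1278
  H-Br: 1 × 372 = 372
  Σ(formed) = 1919 kJ
ΔH = Σ(broken) − Σ(formed) = 1893 − 1919 = −26 kJ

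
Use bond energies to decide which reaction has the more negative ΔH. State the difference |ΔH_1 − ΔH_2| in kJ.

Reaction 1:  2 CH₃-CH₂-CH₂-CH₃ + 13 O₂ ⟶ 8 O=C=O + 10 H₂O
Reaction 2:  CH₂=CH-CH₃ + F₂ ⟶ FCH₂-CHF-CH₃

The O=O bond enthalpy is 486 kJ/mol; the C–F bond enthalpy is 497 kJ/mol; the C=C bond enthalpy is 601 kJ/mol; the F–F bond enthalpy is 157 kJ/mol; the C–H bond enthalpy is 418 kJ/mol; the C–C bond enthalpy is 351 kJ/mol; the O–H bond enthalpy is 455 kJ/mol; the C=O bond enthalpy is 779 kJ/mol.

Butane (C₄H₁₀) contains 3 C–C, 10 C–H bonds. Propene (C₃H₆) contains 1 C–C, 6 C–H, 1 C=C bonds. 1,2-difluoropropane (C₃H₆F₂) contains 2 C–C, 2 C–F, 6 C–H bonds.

Reaction 1:
  Bonds broken (reactants):
    C–C: 6 × 351 = 2106
    C–H: 20 × 418 = 8360
    O=O: 13 × 486 = 6318
    Σ(broken) = 16784 kJ
  Bonds formed (products):
    C=O: 16 × 779 = 12464
    O–H: 20 × 455 = 9100
    Σ(formed) = 21564 kJ
  ΔH_1 = 16784 − 21564 = −4780 kJ
Reaction 2:
  Bonds broken (reactants):
    C–C: 1 × 351 = 351
    C–H: 6 × 418 = 2508
    C=C: 1 × 601 = 601
    F–F: 1 × 157 = 157
    Σ(broken) = 3617 kJ
  Bonds formed (products):
    C–C: 2 × 351 = 702
    C–F: 2 × 497 = 994
    C–H: 6 × 418 = 2508
    Σ(formed) = 4204 kJ
  ΔH_2 = 3617 − 4204 = −587 kJ
ΔH_1 − ΔH_2 = −4193 kJ, so reaction 1 has the more negative ΔH; |ΔH_1 − ΔH_2| = 4193 kJ.

Reaction 1, by 4193 kJ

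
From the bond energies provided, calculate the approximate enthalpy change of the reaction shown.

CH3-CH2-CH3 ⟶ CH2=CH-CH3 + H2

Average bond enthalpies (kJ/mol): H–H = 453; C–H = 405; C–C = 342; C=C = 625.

Bonds broken (reactants):
  C–C: 2 × 342 = 684
  C–H: 8 × 405 = 3240
  Σ(broken) = 3924 kJ
Bonds formed (products):
  C–C: 1 × 342 = 342
  C–H: 6 × 405 = 2430
  C=C: 1 × 625 = 625
  H–H: 1 × 453 = 453
  Σ(formed) = 3850 kJ
ΔH = Σ(broken) − Σ(formed) = 3924 − 3850 = +74 kJ

ΔH ≈ +74 kJ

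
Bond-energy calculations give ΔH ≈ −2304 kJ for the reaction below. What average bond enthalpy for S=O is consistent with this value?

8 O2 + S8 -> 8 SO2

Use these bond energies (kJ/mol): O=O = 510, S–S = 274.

D(S=O) ≈ 536 kJ/mol

Let D be the S=O bond energy.
Σ(broken) = 8×510 + 8×274 = 6272
Σ(formed) = 16×D = 16D
ΔH = Σ(broken) − Σ(formed) = (6272) − (16D) = +6272 − 16D
Setting this equal to −2304 kJ gives 16D = 8576, so D = 536 kJ/mol.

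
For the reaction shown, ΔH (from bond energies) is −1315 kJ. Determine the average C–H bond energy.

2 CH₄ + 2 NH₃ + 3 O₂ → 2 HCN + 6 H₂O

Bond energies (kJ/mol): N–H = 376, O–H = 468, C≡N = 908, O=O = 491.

D(C–H) ≈ 398 kJ/mol

Let D be the C–H bond energy.
Σ(broken) = 8×D + 6×376 + 3×491 = 3729 + 8D
Σ(formed) = 2×908 + 2×D + 12×468 = 7432 + 2D
ΔH = Σ(broken) − Σ(formed) = (3729 + 8D) − (7432 + 2D) = −3703 + 6D
Setting this equal to −1315 kJ gives 6D = 2388, so D = 398 kJ/mol.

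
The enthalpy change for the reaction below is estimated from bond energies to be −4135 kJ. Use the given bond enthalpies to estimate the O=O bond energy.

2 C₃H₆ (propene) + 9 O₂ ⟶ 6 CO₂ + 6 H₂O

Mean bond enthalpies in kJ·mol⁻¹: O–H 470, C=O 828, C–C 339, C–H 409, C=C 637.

D(O=O) ≈ 509 kJ/mol

Let D be the O=O bond energy.
Σ(broken) = 2×339 + 12×409 + 2×637 + 9×D = 6860 + 9D
Σ(formed) = 12×828 + 12×470 = 15576
ΔH = Σ(broken) − Σ(formed) = (6860 + 9D) − (15576) = −8716 + 9D
Setting this equal to −4135 kJ gives 9D = 4581, so D = 509 kJ/mol.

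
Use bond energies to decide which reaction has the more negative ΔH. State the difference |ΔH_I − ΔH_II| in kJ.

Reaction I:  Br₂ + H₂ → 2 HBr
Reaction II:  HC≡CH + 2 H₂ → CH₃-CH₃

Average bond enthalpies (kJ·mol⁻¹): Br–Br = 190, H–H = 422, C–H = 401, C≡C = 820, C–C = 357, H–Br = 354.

Reaction I:
  Bonds broken (reactants):
    Br–Br: 1 × 190 = 190
    H–H: 1 × 422 = 422
    Σ(broken) = 612 kJ
  Bonds formed (products):
    H–Br: 2 × 354 = 708
    Σ(formed) = 708 kJ
  ΔH_I = 612 − 708 = −96 kJ
Reaction II:
  Bonds broken (reactants):
    C≡C: 1 × 820 = 820
    C–H: 2 × 401 = 802
    H–H: 2 × 422 = 844
    Σ(broken) = 2466 kJ
  Bonds formed (products):
    C–C: 1 × 357 = 357
    C–H: 6 × 401 = 2406
    Σ(formed) = 2763 kJ
  ΔH_II = 2466 − 2763 = −297 kJ
ΔH_I − ΔH_II = +201 kJ, so reaction II has the more negative ΔH; |ΔH_I − ΔH_II| = 201 kJ.

Reaction II, by 201 kJ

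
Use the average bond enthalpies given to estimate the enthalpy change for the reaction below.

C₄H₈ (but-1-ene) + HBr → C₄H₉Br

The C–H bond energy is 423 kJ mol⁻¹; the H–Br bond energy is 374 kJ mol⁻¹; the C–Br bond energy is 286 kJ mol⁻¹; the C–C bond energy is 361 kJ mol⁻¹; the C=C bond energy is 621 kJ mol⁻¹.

ΔH ≈ −75 kJ

Bonds broken (reactants):
  C–C: 2 × 361 = 722
  C–H: 8 × 423 = 3384
  C=C: 1 × 621 = 621
  H–Br: 1 × 374 = 374
  Σ(broken) = 5101 kJ
Bonds formed (products):
  C–Br: 1 × 286 = 286
  C–C: 3 × 361 = 1083
  C–H: 9 × 423 = 3807
  Σ(formed) = 5176 kJ
ΔH = Σ(broken) − Σ(formed) = 5101 − 5176 = −75 kJ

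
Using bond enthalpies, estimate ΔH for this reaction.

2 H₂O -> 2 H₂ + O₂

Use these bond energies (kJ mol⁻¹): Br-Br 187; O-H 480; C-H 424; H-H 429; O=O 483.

Bonds broken (reactants):
  O-H: 4 × 480 = 1920
  Σ(broken) = 1920 kJ
Bonds formed (products):
  H-H: 2 × 429 = 858
  O=O: 1 × 483 = 483
  Σ(formed) = 1341 kJ
ΔH = Σ(broken) − Σ(formed) = 1920 − 1341 = +579 kJ

ΔH ≈ +579 kJ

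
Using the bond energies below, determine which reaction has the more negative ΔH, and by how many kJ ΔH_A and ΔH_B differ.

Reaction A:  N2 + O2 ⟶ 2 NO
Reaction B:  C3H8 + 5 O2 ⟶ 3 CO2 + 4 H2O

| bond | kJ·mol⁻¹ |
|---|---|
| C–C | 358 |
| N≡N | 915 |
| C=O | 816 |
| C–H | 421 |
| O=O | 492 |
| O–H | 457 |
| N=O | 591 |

Reaction B, by 2233 kJ

Reaction A:
  Bonds broken (reactants):
    N≡N: 1 × 915 = 915
    O=O: 1 × 492 = 492
    Σ(broken) = 1407 kJ
  Bonds formed (products):
    N=O: 2 × 591 = 1182
    Σ(formed) = 1182 kJ
  ΔH_A = 1407 − 1182 = +225 kJ
Reaction B:
  Bonds broken (reactants):
    C–C: 2 × 358 = 716
    C–H: 8 × 421 = 3368
    O=O: 5 × 492 = 2460
    Σ(broken) = 6544 kJ
  Bonds formed (products):
    C=O: 6 × 816 = 4896
    O–H: 8 × 457 = 3656
    Σ(formed) = 8552 kJ
  ΔH_B = 6544 − 8552 = −2008 kJ
ΔH_A − ΔH_B = +2233 kJ, so reaction B has the more negative ΔH; |ΔH_A − ΔH_B| = 2233 kJ.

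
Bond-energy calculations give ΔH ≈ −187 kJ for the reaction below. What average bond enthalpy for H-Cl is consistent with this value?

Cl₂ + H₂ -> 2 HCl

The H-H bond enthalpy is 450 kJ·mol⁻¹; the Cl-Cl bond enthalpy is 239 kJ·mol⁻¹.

D(H-Cl) ≈ 438 kJ/mol

Let D be the H-Cl bond energy.
Σ(broken) = 1×239 + 1×450 = 689
Σ(formed) = 2×D = 2D
ΔH = Σ(broken) − Σ(formed) = (689) − (2D) = +689 − 2D
Setting this equal to −187 kJ gives 2D = 876, so D = 438 kJ/mol.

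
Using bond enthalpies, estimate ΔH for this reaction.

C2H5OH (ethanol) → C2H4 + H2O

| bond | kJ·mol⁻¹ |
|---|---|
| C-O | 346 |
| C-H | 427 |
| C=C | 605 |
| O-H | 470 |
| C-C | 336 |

Bonds broken (reactants):
  C-C: 1 × 336 = 336
  C-H: 5 × 427 = 2135
  C-O: 1 × 346 = 346
  O-H: 1 × 470 = 470
  Σ(broken) = 3287 kJ
Bonds formed (products):
  C-H: 4 × 427 = 1708
  C=C: 1 × 605 = 605
  O-H: 2 × 470 = 940
  Σ(formed) = 3253 kJ
ΔH = Σ(broken) − Σ(formed) = 3287 − 3253 = +34 kJ

ΔH ≈ +34 kJ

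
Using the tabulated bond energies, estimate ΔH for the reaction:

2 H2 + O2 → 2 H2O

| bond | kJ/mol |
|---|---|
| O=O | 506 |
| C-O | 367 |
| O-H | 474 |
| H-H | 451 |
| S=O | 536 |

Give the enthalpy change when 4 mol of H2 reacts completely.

Bonds broken (reactants):
  H-H: 2 × 451 = 902
  O=O: 1 × 506 = 506
  Σ(broken) = 1408 kJ
Bonds formed (products):
  O-H: 4 × 474 = 1896
  Σ(formed) = 1896 kJ
ΔH = Σ(broken) − Σ(formed) = 1408 − 1896 = −488 kJ
For 2× the reaction as written: 2 × (−488) = −976 kJ

ΔH = −976 kJ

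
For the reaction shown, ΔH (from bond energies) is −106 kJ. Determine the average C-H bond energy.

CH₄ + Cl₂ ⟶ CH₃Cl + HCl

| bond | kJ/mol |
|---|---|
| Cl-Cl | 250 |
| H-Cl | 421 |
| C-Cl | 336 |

D(C-H) ≈ 401 kJ/mol

Let D be the C-H bond energy.
Σ(broken) = 4×D + 1×250 = 250 + 4D
Σ(formed) = 1×336 + 3×D + 1×421 = 757 + 3D
ΔH = Σ(broken) − Σ(formed) = (250 + 4D) − (757 + 3D) = −507 + D
Setting this equal to −106 kJ gives D = 401 kJ/mol.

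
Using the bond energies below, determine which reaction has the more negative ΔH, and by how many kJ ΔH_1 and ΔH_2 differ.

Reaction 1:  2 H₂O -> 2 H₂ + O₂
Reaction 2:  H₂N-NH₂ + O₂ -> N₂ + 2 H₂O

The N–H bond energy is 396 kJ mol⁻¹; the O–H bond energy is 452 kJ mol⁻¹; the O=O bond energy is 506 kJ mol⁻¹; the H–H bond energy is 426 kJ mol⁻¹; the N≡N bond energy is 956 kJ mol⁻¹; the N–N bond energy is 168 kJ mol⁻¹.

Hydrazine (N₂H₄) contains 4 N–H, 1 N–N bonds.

Reaction 2, by 956 kJ

Reaction 1:
  Bonds broken (reactants):
    O–H: 4 × 452 = 1808
    Σ(broken) = 1808 kJ
  Bonds formed (products):
    H–H: 2 × 426 = 852
    O=O: 1 × 506 = 506
    Σ(formed) = 1358 kJ
  ΔH_1 = 1808 − 1358 = +450 kJ
Reaction 2:
  Bonds broken (reactants):
    N–H: 4 × 396 = 1584
    N–N: 1 × 168 = 168
    O=O: 1 × 506 = 506
    Σ(broken) = 2258 kJ
  Bonds formed (products):
    N≡N: 1 × 956 = 956
    O–H: 4 × 452 = 1808
    Σ(formed) = 2764 kJ
  ΔH_2 = 2258 − 2764 = −506 kJ
ΔH_1 − ΔH_2 = +956 kJ, so reaction 2 has the more negative ΔH; |ΔH_1 − ΔH_2| = 956 kJ.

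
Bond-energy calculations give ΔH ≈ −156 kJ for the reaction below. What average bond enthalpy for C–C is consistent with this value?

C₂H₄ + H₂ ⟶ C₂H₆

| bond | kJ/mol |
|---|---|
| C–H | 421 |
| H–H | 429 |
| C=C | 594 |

D(C–C) ≈ 337 kJ/mol

Let D be the C–C bond energy.
Σ(broken) = 4×421 + 1×594 + 1×429 = 2707
Σ(formed) = 1×D + 6×421 = 2526 + D
ΔH = Σ(broken) − Σ(formed) = (2707) − (2526 + D) = +181 − D
Setting this equal to −156 kJ gives D = 337 kJ/mol.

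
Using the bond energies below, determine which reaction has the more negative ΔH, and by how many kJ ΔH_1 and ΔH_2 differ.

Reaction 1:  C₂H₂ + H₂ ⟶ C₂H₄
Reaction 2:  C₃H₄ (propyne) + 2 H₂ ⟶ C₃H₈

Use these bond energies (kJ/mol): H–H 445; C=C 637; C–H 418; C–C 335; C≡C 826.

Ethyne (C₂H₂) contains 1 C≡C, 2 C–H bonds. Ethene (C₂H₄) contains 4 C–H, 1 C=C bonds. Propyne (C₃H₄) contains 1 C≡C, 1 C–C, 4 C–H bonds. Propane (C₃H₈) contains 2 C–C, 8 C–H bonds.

Reaction 1:
  Bonds broken (reactants):
    C≡C: 1 × 826 = 826
    C–H: 2 × 418 = 836
    H–H: 1 × 445 = 445
    Σ(broken) = 2107 kJ
  Bonds formed (products):
    C–H: 4 × 418 = 1672
    C=C: 1 × 637 = 637
    Σ(formed) = 2309 kJ
  ΔH_1 = 2107 − 2309 = −202 kJ
Reaction 2:
  Bonds broken (reactants):
    C≡C: 1 × 826 = 826
    C–C: 1 × 335 = 335
    C–H: 4 × 418 = 1672
    H–H: 2 × 445 = 890
    Σ(broken) = 3723 kJ
  Bonds formed (products):
    C–C: 2 × 335 = 670
    C–H: 8 × 418 = 3344
    Σ(formed) = 4014 kJ
  ΔH_2 = 3723 − 4014 = −291 kJ
ΔH_1 − ΔH_2 = +89 kJ, so reaction 2 has the more negative ΔH; |ΔH_1 − ΔH_2| = 89 kJ.

Reaction 2, by 89 kJ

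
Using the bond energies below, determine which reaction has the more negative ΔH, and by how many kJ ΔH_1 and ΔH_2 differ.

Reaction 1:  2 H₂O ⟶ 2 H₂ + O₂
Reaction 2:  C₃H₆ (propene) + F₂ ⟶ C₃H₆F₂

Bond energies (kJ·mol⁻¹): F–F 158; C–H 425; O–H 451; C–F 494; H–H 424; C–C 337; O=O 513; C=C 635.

Reaction 2, by 975 kJ

Reaction 1:
  Bonds broken (reactants):
    O–H: 4 × 451 = 1804
    Σ(broken) = 1804 kJ
  Bonds formed (products):
    H–H: 2 × 424 = 848
    O=O: 1 × 513 = 513
    Σ(formed) = 1361 kJ
  ΔH_1 = 1804 − 1361 = +443 kJ
Reaction 2:
  Bonds broken (reactants):
    C–C: 1 × 337 = 337
    C–H: 6 × 425 = 2550
    C=C: 1 × 635 = 635
    F–F: 1 × 158 = 158
    Σ(broken) = 3680 kJ
  Bonds formed (products):
    C–C: 2 × 337 = 674
    C–F: 2 × 494 = 988
    C–H: 6 × 425 = 2550
    Σ(formed) = 4212 kJ
  ΔH_2 = 3680 − 4212 = −532 kJ
ΔH_1 − ΔH_2 = +975 kJ, so reaction 2 has the more negative ΔH; |ΔH_1 − ΔH_2| = 975 kJ.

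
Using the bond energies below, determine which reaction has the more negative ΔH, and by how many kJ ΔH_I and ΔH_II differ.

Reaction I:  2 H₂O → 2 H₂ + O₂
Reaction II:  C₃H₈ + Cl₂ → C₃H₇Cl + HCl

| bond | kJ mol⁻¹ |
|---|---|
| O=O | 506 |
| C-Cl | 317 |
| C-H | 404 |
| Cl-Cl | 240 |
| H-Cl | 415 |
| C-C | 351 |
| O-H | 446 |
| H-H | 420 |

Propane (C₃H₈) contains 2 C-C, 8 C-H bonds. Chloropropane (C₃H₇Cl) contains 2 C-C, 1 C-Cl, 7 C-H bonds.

Reaction I:
  Bonds broken (reactants):
    O-H: 4 × 446 = 1784
    Σ(broken) = 1784 kJ
  Bonds formed (products):
    H-H: 2 × 420 = 840
    O=O: 1 × 506 = 506
    Σ(formed) = 1346 kJ
  ΔH_I = 1784 − 1346 = +438 kJ
Reaction II:
  Bonds broken (reactants):
    C-C: 2 × 351 = 702
    C-H: 8 × 404 = 3232
    Cl-Cl: 1 × 240 = 240
    Σ(broken) = 4174 kJ
  Bonds formed (products):
    C-C: 2 × 351 = 702
    C-Cl: 1 × 317 = 317
    C-H: 7 × 404 = 2828
    H-Cl: 1 × 415 = 415
    Σ(formed) = 4262 kJ
  ΔH_II = 4174 − 4262 = −88 kJ
ΔH_I − ΔH_II = +526 kJ, so reaction II has the more negative ΔH; |ΔH_I − ΔH_II| = 526 kJ.

Reaction II, by 526 kJ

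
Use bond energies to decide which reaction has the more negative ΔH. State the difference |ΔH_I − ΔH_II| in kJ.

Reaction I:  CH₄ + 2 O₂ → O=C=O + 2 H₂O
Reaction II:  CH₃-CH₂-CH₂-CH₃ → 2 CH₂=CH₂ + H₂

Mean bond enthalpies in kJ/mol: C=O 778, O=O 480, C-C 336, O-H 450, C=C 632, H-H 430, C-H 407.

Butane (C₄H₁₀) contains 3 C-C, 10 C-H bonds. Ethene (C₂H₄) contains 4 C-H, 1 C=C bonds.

Reaction I:
  Bonds broken (reactants):
    C-H: 4 × 407 = 1628
    O=O: 2 × 480 = 960
    Σ(broken) = 2588 kJ
  Bonds formed (products):
    C=O: 2 × 778 = 1556
    O-H: 4 × 450 = 1800
    Σ(formed) = 3356 kJ
  ΔH_I = 2588 − 3356 = −768 kJ
Reaction II:
  Bonds broken (reactants):
    C-C: 3 × 336 = 1008
    C-H: 10 × 407 = 4070
    Σ(broken) = 5078 kJ
  Bonds formed (products):
    C-H: 8 × 407 = 3256
    C=C: 2 × 632 = 1264
    H-H: 1 × 430 = 430
    Σ(formed) = 4950 kJ
  ΔH_II = 5078 − 4950 = +128 kJ
ΔH_I − ΔH_II = −896 kJ, so reaction I has the more negative ΔH; |ΔH_I − ΔH_II| = 896 kJ.

Reaction I, by 896 kJ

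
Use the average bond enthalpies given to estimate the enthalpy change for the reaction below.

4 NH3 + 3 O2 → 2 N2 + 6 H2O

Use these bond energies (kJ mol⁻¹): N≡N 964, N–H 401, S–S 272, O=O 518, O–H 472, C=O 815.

Bonds broken (reactants):
  N–H: 12 × 401 = 4812
  O=O: 3 × 518 = 1554
  Σ(broken) = 6366 kJ
Bonds formed (products):
  N≡N: 2 × 964 = 1928
  O–H: 12 × 472 = 5664
  Σ(formed) = 7592 kJ
ΔH = Σ(broken) − Σ(formed) = 6366 − 7592 = −1226 kJ

ΔH ≈ −1226 kJ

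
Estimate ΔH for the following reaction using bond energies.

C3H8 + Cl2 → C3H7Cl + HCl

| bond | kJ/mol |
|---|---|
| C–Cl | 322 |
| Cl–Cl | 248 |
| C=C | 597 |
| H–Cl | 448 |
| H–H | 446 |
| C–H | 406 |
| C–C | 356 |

Bonds broken (reactants):
  C–C: 2 × 356 = 712
  C–H: 8 × 406 = 3248
  Cl–Cl: 1 × 248 = 248
  Σ(broken) = 4208 kJ
Bonds formed (products):
  C–C: 2 × 356 = 712
  C–Cl: 1 × 322 = 322
  C–H: 7 × 406 = 2842
  H–Cl: 1 × 448 = 448
  Σ(formed) = 4324 kJ
ΔH = Σ(broken) − Σ(formed) = 4208 − 4324 = −116 kJ

ΔH ≈ −116 kJ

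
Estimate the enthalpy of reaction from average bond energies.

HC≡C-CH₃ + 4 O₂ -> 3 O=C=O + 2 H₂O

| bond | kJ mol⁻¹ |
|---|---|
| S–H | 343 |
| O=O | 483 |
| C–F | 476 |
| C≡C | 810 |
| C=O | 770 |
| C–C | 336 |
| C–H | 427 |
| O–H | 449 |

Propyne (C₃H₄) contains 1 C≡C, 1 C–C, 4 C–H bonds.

ΔH ≈ −1630 kJ

Bonds broken (reactants):
  C≡C: 1 × 810 = 810
  C–C: 1 × 336 = 336
  C–H: 4 × 427 = 1708
  O=O: 4 × 483 = 1932
  Σ(broken) = 4786 kJ
Bonds formed (products):
  C=O: 6 × 770 = 4620
  O–H: 4 × 449 = 1796
  Σ(formed) = 6416 kJ
ΔH = Σ(broken) − Σ(formed) = 4786 − 6416 = −1630 kJ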